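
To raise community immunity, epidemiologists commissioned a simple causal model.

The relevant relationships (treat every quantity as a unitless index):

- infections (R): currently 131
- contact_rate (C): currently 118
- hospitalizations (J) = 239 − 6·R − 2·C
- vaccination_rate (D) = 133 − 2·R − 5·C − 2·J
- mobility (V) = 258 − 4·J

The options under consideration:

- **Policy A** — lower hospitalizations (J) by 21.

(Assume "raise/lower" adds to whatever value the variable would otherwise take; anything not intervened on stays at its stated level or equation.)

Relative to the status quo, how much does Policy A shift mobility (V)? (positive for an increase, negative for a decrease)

84

Baseline:
  R = 131
  C = 118
  J = 239 − 6·131 − 2·118 = -783
  V = 258 − 4·(-783) = 3390
Policy A (J − 21):
  R = 131
  C = 118
  J = 239 − 6·131 − 2·118 (−21 from intervention) = -804
  V = 258 − 4·(-804) = 3474
Change in V: 3474 − 3390 = 84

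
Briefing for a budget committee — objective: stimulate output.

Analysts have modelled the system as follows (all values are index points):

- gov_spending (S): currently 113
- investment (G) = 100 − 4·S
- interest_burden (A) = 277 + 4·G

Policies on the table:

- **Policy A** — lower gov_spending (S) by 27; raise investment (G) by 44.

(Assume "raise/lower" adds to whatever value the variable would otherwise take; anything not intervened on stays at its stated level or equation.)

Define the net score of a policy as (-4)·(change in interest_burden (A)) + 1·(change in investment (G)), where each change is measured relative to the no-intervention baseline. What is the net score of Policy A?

Baseline:
  S = 113
  G = 100 − 4·113 = -352
  A = 277 + 4·(-352) = -1131
Policy A (S − 27, G + 44):
  S = 113 − 27 = 86
  G = 100 − 4·86 (+44 from intervention) = -200
  A = 277 + 4·(-200) = -523
ΔA = -523 − (-1131) = 608; ΔG = -200 − (-352) = 152
Score = (-4)·608 + 1·152 = -2280

-2280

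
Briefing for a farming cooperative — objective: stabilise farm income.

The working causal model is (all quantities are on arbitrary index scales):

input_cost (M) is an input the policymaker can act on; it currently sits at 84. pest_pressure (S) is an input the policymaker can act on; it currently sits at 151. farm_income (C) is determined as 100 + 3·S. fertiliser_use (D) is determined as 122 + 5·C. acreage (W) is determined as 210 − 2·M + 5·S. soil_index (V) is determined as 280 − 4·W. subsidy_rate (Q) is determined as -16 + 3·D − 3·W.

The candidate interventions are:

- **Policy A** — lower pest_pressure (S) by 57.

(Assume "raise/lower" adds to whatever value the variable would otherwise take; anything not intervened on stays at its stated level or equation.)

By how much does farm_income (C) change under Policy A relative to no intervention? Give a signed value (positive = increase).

Baseline:
  S = 151
  C = 100 + 3·151 = 553
Policy A (S − 57):
  S = 151 − 57 = 94
  C = 100 + 3·94 = 382
Change in C: 382 − 553 = -171

-171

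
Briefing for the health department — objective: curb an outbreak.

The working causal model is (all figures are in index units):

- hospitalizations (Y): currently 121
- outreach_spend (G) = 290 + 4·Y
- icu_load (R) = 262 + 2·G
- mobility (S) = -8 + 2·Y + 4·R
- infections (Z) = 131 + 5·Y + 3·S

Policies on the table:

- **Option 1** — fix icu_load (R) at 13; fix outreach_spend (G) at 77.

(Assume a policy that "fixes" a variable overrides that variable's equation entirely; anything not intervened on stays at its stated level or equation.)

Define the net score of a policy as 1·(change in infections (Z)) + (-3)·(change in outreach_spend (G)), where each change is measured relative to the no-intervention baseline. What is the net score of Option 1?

-19473

Baseline:
  Y = 121
  G = 290 + 4·121 = 774
  R = 262 + 2·774 = 1810
  S = -8 + 2·121 + 4·1810 = 7474
  Z = 131 + 5·121 + 3·7474 = 23158
Option 1 (R := 13, G := 77):
  Y = 121
  G = 77
  R = 13
  S = -8 + 2·121 + 4·13 = 286
  Z = 131 + 5·121 + 3·286 = 1594
ΔZ = 1594 − 23158 = -21564; ΔG = 77 − 774 = -697
Score = 1·(-21564) + (-3)·(-697) = -19473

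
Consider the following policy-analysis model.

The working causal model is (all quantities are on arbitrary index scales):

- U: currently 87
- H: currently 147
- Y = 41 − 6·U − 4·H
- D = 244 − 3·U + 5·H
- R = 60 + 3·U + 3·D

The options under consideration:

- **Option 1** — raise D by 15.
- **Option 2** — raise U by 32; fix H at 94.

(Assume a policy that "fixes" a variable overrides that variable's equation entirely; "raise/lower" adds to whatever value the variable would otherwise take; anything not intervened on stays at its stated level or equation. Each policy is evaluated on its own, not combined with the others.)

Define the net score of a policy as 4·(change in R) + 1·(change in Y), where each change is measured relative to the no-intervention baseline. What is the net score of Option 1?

180

Baseline:
  U = 87
  H = 147
  Y = 41 − 6·87 − 4·147 = -1069
  D = 244 − 3·87 + 5·147 = 718
  R = 60 + 3·87 + 3·718 = 2475
Option 1 (D + 15):
  U = 87
  H = 147
  Y = 41 − 6·87 − 4·147 = -1069
  D = 244 − 3·87 + 5·147 (+15 from intervention) = 733
  R = 60 + 3·87 + 3·733 = 2520
ΔR = 2520 − 2475 = 45; ΔY = -1069 − (-1069) = 0
Score = 4·45 + 1·0 = 180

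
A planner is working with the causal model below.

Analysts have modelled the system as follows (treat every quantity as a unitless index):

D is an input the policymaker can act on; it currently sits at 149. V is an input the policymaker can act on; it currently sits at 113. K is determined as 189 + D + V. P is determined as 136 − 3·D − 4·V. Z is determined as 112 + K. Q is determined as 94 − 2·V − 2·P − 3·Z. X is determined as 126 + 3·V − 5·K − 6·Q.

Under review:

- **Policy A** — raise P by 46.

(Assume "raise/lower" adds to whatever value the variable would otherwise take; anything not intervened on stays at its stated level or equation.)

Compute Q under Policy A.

-387

Policy A (P + 46):
  D = 149
  V = 113
  K = 189 + 149 + 113 = 451
  P = 136 − 3·149 − 4·113 (+46 from intervention) = -717
  Z = 112 + 451 = 563
  Q = 94 − 2·113 − 2·(-717) − 3·563 = -387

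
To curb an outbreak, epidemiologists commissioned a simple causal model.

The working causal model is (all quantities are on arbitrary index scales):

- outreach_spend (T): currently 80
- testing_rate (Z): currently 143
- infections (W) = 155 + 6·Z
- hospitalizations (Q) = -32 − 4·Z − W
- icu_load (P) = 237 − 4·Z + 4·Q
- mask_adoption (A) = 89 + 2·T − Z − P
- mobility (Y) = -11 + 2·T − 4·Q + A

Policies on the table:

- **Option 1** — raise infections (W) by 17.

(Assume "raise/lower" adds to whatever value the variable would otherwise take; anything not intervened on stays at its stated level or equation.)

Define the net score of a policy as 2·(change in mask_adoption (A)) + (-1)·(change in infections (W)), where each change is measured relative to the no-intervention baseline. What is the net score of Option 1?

Baseline:
  T = 80
  Z = 143
  W = 155 + 6·143 = 1013
  Q = -32 − 4·143 − 1013 = -1617
  P = 237 − 4·143 + 4·(-1617) = -6803
  A = 89 + 2·80 − 143 − (-6803) = 6909
Option 1 (W + 17):
  T = 80
  Z = 143
  W = 155 + 6·143 (+17 from intervention) = 1030
  Q = -32 − 4·143 − 1030 = -1634
  P = 237 − 4·143 + 4·(-1634) = -6871
  A = 89 + 2·80 − 143 − (-6871) = 6977
ΔA = 6977 − 6909 = 68; ΔW = 1030 − 1013 = 17
Score = 2·68 + (-1)·17 = 119

119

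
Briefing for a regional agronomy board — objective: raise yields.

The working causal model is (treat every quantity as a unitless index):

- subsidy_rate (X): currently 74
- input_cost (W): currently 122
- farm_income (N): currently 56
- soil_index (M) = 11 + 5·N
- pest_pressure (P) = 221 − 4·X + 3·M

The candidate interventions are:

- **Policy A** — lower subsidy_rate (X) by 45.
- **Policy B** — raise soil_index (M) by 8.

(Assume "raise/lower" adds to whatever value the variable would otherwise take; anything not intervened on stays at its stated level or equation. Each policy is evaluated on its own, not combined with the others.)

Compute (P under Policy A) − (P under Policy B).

156

Policy A (X − 45):
  X = 74 − 45 = 29
  N = 56
  M = 11 + 5·56 = 291
  P = 221 − 4·29 + 3·291 = 978
Policy B (M + 8):
  X = 74
  N = 56
  M = 11 + 5·56 (+8 from intervention) = 299
  P = 221 − 4·74 + 3·299 = 822
P: 978 − 822 = 156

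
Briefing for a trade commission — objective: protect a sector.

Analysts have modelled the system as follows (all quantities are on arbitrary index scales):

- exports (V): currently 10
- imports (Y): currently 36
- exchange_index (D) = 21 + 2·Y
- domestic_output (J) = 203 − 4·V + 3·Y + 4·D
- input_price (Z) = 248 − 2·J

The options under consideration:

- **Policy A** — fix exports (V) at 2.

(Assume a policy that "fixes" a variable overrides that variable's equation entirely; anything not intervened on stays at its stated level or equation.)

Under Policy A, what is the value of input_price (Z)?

-1102

Policy A (V := 2):
  V = 2
  Y = 36
  D = 21 + 2·36 = 93
  J = 203 − 4·2 + 3·36 + 4·93 = 675
  Z = 248 − 2·675 = -1102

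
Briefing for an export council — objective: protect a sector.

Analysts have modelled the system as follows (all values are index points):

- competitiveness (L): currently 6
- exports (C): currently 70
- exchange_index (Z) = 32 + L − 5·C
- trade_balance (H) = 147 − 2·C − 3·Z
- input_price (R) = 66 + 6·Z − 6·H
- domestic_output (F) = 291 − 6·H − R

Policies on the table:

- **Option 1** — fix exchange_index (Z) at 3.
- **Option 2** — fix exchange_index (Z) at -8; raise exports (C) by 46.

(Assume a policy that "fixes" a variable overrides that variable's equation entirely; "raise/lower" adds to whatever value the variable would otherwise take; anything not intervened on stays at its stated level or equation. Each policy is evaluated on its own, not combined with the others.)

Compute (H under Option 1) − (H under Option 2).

59

Option 1 (Z := 3):
  L = 6
  C = 70
  Z = 3
  H = 147 − 2·70 − 3·3 = -2
Option 2 (Z := -8, C + 46):
  L = 6
  C = 70 + 46 = 116
  Z = -8
  H = 147 − 2·116 − 3·(-8) = -61
H: -2 − (-61) = 59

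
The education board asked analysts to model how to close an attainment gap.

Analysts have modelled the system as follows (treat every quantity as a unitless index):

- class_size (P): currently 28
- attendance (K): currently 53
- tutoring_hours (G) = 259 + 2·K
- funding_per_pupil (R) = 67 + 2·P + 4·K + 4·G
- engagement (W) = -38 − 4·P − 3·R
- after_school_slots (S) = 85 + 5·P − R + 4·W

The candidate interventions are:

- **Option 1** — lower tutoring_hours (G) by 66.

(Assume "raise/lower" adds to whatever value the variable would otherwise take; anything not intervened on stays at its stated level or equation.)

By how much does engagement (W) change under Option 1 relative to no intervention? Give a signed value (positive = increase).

792

Baseline:
  P = 28
  K = 53
  G = 259 + 2·53 = 365
  R = 67 + 2·28 + 4·53 + 4·365 = 1795
  W = -38 − 4·28 − 3·1795 = -5535
Option 1 (G − 66):
  P = 28
  K = 53
  G = 259 + 2·53 (−66 from intervention) = 299
  R = 67 + 2·28 + 4·53 + 4·299 = 1531
  W = -38 − 4·28 − 3·1531 = -4743
Change in W: -4743 − (-5535) = 792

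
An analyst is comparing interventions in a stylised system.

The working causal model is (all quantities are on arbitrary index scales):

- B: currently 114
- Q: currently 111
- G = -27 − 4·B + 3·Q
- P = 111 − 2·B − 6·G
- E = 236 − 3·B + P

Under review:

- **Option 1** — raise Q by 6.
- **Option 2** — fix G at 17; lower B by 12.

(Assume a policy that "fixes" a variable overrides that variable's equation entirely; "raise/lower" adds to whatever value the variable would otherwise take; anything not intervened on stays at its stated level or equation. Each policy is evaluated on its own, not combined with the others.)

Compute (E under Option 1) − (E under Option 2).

Option 1 (Q + 6):
  B = 114
  Q = 111 + 6 = 117
  G = -27 − 4·114 + 3·117 = -132
  P = 111 − 2·114 − 6·(-132) = 675
  E = 236 − 3·114 + 675 = 569
Option 2 (G := 17, B − 12):
  B = 114 − 12 = 102
  Q = 111
  G = 17
  P = 111 − 2·102 − 6·17 = -195
  E = 236 − 3·102 + (-195) = -265
E: 569 − (-265) = 834

834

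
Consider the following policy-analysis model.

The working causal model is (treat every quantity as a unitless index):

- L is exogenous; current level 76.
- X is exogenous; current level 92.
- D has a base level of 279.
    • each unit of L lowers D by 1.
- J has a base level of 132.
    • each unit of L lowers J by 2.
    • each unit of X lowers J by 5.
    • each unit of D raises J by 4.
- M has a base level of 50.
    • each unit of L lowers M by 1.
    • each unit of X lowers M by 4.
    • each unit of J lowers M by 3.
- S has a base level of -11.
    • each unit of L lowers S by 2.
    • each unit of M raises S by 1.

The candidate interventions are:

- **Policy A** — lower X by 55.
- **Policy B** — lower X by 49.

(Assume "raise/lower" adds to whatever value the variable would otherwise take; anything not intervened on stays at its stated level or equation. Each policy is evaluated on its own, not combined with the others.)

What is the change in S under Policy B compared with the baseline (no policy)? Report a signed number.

Baseline:
  L = 76
  X = 92
  D = 279 − 76 = 203
  J = 132 − 2·76 − 5·92 + 4·203 = 332
  M = 50 − 76 − 4·92 − 3·332 = -1390
  S = -11 − 2·76 + (-1390) = -1553
Policy B (X − 49):
  L = 76
  X = 92 − 49 = 43
  D = 279 − 76 = 203
  J = 132 − 2·76 − 5·43 + 4·203 = 577
  M = 50 − 76 − 4·43 − 3·577 = -1929
  S = -11 − 2·76 + (-1929) = -2092
Change in S: -2092 − (-1553) = -539

-539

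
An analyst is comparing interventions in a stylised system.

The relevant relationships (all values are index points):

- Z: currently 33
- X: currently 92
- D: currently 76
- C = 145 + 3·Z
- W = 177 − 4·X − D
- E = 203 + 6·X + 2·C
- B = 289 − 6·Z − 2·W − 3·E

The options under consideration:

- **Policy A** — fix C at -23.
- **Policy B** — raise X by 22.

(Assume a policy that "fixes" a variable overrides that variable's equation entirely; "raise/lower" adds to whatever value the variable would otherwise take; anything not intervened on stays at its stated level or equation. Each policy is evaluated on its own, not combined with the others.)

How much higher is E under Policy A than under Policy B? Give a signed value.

-666

Policy A (C := -23):
  Z = 33
  X = 92
  C = -23
  E = 203 + 6·92 + 2·(-23) = 709
Policy B (X + 22):
  Z = 33
  X = 92 + 22 = 114
  C = 145 + 3·33 = 244
  E = 203 + 6·114 + 2·244 = 1375
E: 709 − 1375 = -666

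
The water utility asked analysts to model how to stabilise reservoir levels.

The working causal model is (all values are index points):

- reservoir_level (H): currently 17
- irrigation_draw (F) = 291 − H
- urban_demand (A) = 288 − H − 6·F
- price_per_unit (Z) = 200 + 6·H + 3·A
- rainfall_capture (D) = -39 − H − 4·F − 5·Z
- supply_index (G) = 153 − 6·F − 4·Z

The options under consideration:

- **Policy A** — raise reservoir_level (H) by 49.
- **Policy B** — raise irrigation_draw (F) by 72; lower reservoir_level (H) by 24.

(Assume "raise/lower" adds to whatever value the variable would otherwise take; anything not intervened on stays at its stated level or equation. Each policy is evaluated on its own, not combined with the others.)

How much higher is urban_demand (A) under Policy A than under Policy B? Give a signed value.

Policy A (H + 49):
  H = 17 + 49 = 66
  F = 291 − 66 = 225
  A = 288 − 66 − 6·225 = -1128
Policy B (F + 72, H − 24):
  H = 17 − 24 = -7
  F = 291 − (-7) (+72 from intervention) = 370
  A = 288 − (-7) − 6·370 = -1925
A: -1128 − (-1925) = 797

797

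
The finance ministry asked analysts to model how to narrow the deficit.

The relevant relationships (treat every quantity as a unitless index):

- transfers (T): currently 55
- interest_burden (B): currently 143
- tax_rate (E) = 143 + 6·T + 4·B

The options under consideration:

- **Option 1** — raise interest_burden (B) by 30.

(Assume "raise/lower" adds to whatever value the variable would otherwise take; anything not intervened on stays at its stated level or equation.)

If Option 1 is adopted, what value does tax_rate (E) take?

1165

Option 1 (B + 30):
  T = 55
  B = 143 + 30 = 173
  E = 143 + 6·55 + 4·173 = 1165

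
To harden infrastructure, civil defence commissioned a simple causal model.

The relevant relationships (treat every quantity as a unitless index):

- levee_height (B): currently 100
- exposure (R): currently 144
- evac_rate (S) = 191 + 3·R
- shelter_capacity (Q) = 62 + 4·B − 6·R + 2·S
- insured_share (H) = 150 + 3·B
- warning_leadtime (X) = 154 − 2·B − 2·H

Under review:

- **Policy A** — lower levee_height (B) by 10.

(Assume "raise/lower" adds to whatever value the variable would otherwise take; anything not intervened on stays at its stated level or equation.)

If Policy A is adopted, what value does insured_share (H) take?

Policy A (B − 10):
  B = 100 − 10 = 90
  H = 150 + 3·90 = 420

420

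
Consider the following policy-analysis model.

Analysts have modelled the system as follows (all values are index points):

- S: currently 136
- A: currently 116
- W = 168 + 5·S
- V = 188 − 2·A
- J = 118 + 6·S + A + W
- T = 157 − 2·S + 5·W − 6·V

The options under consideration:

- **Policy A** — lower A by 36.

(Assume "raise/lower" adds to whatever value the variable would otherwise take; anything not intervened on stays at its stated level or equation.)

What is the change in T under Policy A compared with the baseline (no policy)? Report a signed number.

Baseline:
  S = 136
  A = 116
  W = 168 + 5·136 = 848
  V = 188 − 2·116 = -44
  T = 157 − 2·136 + 5·848 − 6·(-44) = 4389
Policy A (A − 36):
  S = 136
  A = 116 − 36 = 80
  W = 168 + 5·136 = 848
  V = 188 − 2·80 = 28
  T = 157 − 2·136 + 5·848 − 6·28 = 3957
Change in T: 3957 − 4389 = -432

-432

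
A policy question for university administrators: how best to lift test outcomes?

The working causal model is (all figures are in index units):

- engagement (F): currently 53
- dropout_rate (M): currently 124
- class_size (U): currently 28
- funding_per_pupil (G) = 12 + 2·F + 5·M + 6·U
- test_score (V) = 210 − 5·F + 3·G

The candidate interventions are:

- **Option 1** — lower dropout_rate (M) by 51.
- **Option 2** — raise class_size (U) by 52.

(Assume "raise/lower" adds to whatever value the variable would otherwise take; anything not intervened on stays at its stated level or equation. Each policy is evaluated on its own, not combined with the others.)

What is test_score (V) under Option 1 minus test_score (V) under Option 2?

Option 1 (M − 51):
  F = 53
  M = 124 − 51 = 73
  U = 28
  G = 12 + 2·53 + 5·73 + 6·28 = 651
  V = 210 − 5·53 + 3·651 = 1898
Option 2 (U + 52):
  F = 53
  M = 124
  U = 28 + 52 = 80
  G = 12 + 2·53 + 5·124 + 6·80 = 1218
  V = 210 − 5·53 + 3·1218 = 3599
V: 1898 − 3599 = -1701

-1701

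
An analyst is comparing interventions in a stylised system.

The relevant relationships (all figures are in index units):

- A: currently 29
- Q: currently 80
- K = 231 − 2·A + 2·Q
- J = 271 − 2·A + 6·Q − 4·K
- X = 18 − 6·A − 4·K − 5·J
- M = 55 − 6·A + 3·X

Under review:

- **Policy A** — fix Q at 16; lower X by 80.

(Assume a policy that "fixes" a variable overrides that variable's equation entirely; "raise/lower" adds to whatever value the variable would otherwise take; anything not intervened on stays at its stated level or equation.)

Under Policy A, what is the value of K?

Policy A (Q := 16, X − 80):
  A = 29
  Q = 16
  K = 231 − 2·29 + 2·16 = 205

205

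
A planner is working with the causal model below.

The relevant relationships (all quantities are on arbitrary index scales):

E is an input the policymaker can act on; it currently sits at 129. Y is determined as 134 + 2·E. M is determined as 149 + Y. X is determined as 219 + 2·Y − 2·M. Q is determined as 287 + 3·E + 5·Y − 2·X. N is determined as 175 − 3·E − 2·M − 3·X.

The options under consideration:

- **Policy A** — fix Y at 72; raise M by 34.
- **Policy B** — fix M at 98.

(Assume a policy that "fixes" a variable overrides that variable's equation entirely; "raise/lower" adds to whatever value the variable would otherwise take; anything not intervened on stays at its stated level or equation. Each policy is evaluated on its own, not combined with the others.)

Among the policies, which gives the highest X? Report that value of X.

Policy A (Y := 72, M + 34):
  E = 129
  Y = 72
  M = 149 + 72 (+34 from intervention) = 255
  X = 219 + 2·72 − 2·255 = -147
Policy B (M := 98):
  E = 129
  Y = 134 + 2·129 = 392
  M = 98
  X = 219 + 2·392 − 2·98 = 807
Comparing — Policy A: X=-147, Policy B: X=807. Highest is 807 (Policy B).

807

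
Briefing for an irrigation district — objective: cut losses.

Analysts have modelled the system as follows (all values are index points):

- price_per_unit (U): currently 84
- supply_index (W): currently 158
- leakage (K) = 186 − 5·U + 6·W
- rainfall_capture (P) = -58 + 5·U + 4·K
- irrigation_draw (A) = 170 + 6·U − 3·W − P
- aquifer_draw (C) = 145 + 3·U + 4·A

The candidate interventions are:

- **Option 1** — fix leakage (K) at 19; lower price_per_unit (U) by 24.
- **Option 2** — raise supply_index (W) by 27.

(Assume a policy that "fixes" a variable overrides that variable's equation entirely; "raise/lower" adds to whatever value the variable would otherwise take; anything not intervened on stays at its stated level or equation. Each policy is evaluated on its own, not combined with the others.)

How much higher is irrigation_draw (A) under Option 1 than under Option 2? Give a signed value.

3485

Option 1 (K := 19, U − 24):
  U = 84 − 24 = 60
  W = 158
  K = 19
  P = -58 + 5·60 + 4·19 = 318
  A = 170 + 6·60 − 3·158 − 318 = -262
Option 2 (W + 27):
  U = 84
  W = 158 + 27 = 185
  K = 186 − 5·84 + 6·185 = 876
  P = -58 + 5·84 + 4·876 = 3866
  A = 170 + 6·84 − 3·185 − 3866 = -3747
A: -262 − (-3747) = 3485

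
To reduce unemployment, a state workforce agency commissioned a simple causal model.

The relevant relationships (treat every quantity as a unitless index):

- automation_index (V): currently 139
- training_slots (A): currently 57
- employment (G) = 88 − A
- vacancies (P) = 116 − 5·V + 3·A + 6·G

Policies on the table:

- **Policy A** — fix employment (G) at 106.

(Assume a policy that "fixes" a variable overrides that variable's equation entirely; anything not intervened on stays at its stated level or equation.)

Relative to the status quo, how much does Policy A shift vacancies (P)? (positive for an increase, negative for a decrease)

Baseline:
  V = 139
  A = 57
  G = 88 − 57 = 31
  P = 116 − 5·139 + 3·57 + 6·31 = -222
Policy A (G := 106):
  V = 139
  A = 57
  G = 106
  P = 116 − 5·139 + 3·57 + 6·106 = 228
Change in P: 228 − (-222) = 450

450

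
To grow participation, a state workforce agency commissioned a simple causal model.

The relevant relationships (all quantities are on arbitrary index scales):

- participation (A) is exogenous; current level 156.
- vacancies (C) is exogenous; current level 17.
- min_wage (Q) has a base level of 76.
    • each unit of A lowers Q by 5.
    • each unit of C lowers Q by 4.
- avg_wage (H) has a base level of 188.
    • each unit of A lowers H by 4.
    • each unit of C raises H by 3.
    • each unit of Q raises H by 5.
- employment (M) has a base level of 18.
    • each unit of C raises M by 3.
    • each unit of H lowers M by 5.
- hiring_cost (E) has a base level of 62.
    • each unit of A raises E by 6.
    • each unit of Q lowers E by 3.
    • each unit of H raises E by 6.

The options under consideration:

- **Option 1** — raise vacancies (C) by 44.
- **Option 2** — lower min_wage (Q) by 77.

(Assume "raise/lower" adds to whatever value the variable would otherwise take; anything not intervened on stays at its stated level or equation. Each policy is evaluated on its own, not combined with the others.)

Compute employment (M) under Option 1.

25166

Option 1 (C + 44):
  A = 156
  C = 17 + 44 = 61
  Q = 76 − 5·156 − 4·61 = -948
  H = 188 − 4·156 + 3·61 + 5·(-948) = -4993
  M = 18 + 3·61 − 5·(-4993) = 25166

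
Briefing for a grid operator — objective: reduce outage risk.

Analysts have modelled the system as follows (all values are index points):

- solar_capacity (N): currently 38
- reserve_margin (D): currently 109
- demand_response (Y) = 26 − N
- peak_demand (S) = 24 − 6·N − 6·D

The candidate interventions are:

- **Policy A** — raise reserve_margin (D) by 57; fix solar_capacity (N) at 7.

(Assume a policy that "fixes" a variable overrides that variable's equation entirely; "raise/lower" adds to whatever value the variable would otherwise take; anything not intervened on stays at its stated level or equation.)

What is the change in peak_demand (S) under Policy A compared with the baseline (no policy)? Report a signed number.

Baseline:
  N = 38
  D = 109
  S = 24 − 6·38 − 6·109 = -858
Policy A (D + 57, N := 7):
  N = 7
  D = 109 + 57 = 166
  S = 24 − 6·7 − 6·166 = -1014
Change in S: -1014 − (-858) = -156

-156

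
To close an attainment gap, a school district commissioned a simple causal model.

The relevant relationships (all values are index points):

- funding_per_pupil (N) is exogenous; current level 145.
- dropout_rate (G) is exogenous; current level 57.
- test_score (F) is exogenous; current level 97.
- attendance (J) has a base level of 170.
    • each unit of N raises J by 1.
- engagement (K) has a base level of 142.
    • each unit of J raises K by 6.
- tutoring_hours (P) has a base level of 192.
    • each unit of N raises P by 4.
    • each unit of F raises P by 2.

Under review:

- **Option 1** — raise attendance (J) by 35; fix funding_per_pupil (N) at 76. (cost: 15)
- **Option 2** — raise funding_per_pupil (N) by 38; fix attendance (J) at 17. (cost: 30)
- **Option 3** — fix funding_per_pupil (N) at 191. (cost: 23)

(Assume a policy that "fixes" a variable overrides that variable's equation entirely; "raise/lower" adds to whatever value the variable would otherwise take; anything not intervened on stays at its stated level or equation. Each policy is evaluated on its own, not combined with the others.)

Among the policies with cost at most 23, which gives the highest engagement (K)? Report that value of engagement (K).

Option 1 (J + 35, N := 76):
  N = 76
  J = 170 + 76 (+35 from intervention) = 281
  K = 142 + 6·281 = 1828
Option 3 (N := 191):
  N = 191
  J = 170 + 191 = 361
  K = 142 + 6·361 = 2308
Comparing — Option 1: K=1828, Option 3: K=2308. Highest is 2308 (Option 3).

2308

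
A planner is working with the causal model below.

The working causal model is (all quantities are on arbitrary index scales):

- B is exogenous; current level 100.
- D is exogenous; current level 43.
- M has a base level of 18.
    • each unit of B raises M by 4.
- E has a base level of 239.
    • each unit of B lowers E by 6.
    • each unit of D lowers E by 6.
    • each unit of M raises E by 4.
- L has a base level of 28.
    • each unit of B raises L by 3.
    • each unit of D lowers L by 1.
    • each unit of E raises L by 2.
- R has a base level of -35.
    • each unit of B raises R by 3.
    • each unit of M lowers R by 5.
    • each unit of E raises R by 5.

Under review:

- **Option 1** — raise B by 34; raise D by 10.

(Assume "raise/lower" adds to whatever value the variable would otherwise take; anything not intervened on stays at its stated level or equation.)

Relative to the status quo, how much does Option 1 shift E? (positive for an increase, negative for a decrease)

Baseline:
  B = 100
  D = 43
  M = 18 + 4·100 = 418
  E = 239 − 6·100 − 6·43 + 4·418 = 1053
Option 1 (B + 34, D + 10):
  B = 100 + 34 = 134
  D = 43 + 10 = 53
  M = 18 + 4·134 = 554
  E = 239 − 6·134 − 6·53 + 4·554 = 1333
Change in E: 1333 − 1053 = 280

280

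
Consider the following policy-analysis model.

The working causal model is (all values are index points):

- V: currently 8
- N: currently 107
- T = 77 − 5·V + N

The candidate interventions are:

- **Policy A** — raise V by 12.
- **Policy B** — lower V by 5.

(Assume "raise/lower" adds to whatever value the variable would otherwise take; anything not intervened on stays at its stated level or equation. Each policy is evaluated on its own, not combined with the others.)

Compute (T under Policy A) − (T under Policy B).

-85

Policy A (V + 12):
  V = 8 + 12 = 20
  N = 107
  T = 77 − 5·20 + 107 = 84
Policy B (V − 5):
  V = 8 − 5 = 3
  N = 107
  T = 77 − 5·3 + 107 = 169
T: 84 − 169 = -85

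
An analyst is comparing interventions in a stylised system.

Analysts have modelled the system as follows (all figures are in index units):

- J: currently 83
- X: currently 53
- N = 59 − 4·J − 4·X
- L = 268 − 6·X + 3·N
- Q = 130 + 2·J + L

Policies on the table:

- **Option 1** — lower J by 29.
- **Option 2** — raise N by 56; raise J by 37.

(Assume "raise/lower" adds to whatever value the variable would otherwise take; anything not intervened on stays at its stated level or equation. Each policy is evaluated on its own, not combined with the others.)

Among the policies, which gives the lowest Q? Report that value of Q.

-1411

Option 1 (J − 29):
  J = 83 − 29 = 54
  X = 53
  N = 59 − 4·54 − 4·53 = -369
  L = 268 − 6·53 + 3·(-369) = -1157
  Q = 130 + 2·54 + (-1157) = -919
Option 2 (N + 56, J + 37):
  J = 83 + 37 = 120
  X = 53
  N = 59 − 4·120 − 4·53 (+56 from intervention) = -577
  L = 268 − 6·53 + 3·(-577) = -1781
  Q = 130 + 2·120 + (-1781) = -1411
Comparing — Option 1: Q=-919, Option 2: Q=-1411. Lowest is -1411 (Option 2).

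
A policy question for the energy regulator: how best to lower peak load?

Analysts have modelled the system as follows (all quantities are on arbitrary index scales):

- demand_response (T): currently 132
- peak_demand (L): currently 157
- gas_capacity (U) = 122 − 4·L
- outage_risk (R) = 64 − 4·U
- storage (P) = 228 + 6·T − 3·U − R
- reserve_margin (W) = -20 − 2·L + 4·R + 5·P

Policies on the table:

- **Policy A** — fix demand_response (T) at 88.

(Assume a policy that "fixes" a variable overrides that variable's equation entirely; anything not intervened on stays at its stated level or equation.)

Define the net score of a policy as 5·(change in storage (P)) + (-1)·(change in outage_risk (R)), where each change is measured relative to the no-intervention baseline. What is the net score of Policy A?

Baseline:
  T = 132
  L = 157
  U = 122 − 4·157 = -506
  R = 64 − 4·(-506) = 2088
  P = 228 + 6·132 − 3·(-506) − 2088 = 450
Policy A (T := 88):
  T = 88
  L = 157
  U = 122 − 4·157 = -506
  R = 64 − 4·(-506) = 2088
  P = 228 + 6·88 − 3·(-506) − 2088 = 186
ΔP = 186 − 450 = -264; ΔR = 2088 − 2088 = 0
Score = 5·(-264) + (-1)·0 = -1320

-1320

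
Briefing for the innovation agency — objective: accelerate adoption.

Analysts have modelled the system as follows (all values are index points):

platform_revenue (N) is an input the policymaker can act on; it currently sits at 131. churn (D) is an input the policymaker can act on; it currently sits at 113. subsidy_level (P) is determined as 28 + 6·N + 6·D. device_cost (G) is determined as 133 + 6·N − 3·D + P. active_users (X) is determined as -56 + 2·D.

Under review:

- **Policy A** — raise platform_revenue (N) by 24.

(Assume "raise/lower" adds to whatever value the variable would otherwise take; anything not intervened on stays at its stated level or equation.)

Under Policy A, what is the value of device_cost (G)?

2360

Policy A (N + 24):
  N = 131 + 24 = 155
  D = 113
  P = 28 + 6·155 + 6·113 = 1636
  G = 133 + 6·155 − 3·113 + 1636 = 2360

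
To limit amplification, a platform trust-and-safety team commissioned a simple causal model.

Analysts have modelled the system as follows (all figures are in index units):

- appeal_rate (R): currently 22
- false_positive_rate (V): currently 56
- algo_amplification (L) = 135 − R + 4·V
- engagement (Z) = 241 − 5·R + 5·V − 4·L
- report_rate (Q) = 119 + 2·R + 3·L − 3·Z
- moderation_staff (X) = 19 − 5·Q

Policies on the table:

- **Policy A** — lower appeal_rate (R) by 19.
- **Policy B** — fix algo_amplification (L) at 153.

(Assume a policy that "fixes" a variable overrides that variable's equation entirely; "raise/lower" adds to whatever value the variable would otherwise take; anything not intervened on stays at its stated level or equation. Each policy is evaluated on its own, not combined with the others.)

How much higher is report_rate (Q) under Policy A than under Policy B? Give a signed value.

Policy A (R − 19):
  R = 22 − 19 = 3
  V = 56
  L = 135 − 3 + 4·56 = 356
  Z = 241 − 5·3 + 5·56 − 4·356 = -918
  Q = 119 + 2·3 + 3·356 − 3·(-918) = 3947
Policy B (L := 153):
  R = 22
  V = 56
  L = 153
  Z = 241 − 5·22 + 5·56 − 4·153 = -201
  Q = 119 + 2·22 + 3·153 − 3·(-201) = 1225
Q: 3947 − 1225 = 2722

2722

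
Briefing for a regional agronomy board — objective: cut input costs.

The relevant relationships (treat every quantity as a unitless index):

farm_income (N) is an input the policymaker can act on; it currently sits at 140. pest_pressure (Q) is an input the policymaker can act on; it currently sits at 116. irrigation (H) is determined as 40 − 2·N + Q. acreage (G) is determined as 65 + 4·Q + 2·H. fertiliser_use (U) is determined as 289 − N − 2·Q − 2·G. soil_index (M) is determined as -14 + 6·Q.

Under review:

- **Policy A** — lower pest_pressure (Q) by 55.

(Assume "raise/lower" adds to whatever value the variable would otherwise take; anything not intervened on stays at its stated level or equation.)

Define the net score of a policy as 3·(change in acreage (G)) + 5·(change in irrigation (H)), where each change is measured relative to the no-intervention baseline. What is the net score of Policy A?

-1265

Baseline:
  N = 140
  Q = 116
  H = 40 − 2·140 + 116 = -124
  G = 65 + 4·116 + 2·(-124) = 281
Policy A (Q − 55):
  N = 140
  Q = 116 − 55 = 61
  H = 40 − 2·140 + 61 = -179
  G = 65 + 4·61 + 2·(-179) = -49
ΔG = -49 − 281 = -330; ΔH = -179 − (-124) = -55
Score = 3·(-330) + 5·(-55) = -1265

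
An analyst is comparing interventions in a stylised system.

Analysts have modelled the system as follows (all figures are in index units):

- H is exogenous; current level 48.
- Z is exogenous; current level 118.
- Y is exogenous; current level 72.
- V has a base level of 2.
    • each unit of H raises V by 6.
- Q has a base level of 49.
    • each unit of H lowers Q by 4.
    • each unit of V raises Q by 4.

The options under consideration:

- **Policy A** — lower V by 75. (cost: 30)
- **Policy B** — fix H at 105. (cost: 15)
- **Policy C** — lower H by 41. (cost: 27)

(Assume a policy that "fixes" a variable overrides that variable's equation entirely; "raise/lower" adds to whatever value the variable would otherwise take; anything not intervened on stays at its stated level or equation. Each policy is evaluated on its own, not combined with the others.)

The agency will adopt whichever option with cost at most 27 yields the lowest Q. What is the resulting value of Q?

197

Policy B (H := 105):
  H = 105
  V = 2 + 6·105 = 632
  Q = 49 − 4·105 + 4·632 = 2157
Policy C (H − 41):
  H = 48 − 41 = 7
  V = 2 + 6·7 = 44
  Q = 49 − 4·7 + 4·44 = 197
Comparing — Policy B: Q=2157, Policy C: Q=197. Lowest is 197 (Policy C).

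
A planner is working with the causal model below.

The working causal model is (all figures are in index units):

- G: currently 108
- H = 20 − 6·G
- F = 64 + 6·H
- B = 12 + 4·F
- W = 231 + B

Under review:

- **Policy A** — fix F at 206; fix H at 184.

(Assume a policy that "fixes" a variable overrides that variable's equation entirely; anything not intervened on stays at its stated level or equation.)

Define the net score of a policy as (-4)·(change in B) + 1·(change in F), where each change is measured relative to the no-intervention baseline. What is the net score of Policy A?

-58650

Baseline:
  G = 108
  H = 20 − 6·108 = -628
  F = 64 + 6·(-628) = -3704
  B = 12 + 4·(-3704) = -14804
Policy A (F := 206, H := 184):
  G = 108
  H = 184
  F = 206
  B = 12 + 4·206 = 836
ΔB = 836 − (-14804) = 15640; ΔF = 206 − (-3704) = 3910
Score = (-4)·15640 + 1·3910 = -58650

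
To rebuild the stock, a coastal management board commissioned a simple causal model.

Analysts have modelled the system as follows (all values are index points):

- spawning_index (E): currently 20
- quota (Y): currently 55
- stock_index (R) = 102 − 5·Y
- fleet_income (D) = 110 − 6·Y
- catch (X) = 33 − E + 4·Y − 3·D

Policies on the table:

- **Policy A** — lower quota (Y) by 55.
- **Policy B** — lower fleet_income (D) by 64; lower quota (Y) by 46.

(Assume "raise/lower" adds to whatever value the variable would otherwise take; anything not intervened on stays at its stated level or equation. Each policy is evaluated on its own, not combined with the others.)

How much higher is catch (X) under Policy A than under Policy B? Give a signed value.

-390

Policy A (Y − 55):
  E = 20
  Y = 55 − 55 = 0
  D = 110 − 6·0 = 110
  X = 33 − 20 + 4·0 − 3·110 = -317
Policy B (D − 64, Y − 46):
  E = 20
  Y = 55 − 46 = 9
  D = 110 − 6·9 (−64 from intervention) = -8
  X = 33 − 20 + 4·9 − 3·(-8) = 73
X: -317 − 73 = -390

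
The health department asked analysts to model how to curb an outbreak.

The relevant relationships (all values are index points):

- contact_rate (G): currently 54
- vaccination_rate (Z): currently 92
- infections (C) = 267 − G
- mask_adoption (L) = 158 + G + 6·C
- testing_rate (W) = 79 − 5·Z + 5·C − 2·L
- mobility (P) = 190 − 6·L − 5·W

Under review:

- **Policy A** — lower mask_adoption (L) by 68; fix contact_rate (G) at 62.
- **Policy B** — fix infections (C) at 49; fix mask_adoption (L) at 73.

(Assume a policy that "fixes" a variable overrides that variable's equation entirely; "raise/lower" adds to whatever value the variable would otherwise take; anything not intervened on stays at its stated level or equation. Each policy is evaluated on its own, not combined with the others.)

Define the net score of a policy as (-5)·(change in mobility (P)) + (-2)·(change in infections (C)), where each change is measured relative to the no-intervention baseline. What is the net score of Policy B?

Baseline:
  G = 54
  Z = 92
  C = 267 − 54 = 213
  L = 158 + 54 + 6·213 = 1490
  W = 79 − 5·92 + 5·213 − 2·1490 = -2296
  P = 190 − 6·1490 − 5·(-2296) = 2730
Policy B (C := 49, L := 73):
  G = 54
  Z = 92
  C = 49
  L = 73
  W = 79 − 5·92 + 5·49 − 2·73 = -282
  P = 190 − 6·73 − 5·(-282) = 1162
ΔP = 1162 − 2730 = -1568; ΔC = 49 − 213 = -164
Score = (-5)·(-1568) + (-2)·(-164) = 8168

8168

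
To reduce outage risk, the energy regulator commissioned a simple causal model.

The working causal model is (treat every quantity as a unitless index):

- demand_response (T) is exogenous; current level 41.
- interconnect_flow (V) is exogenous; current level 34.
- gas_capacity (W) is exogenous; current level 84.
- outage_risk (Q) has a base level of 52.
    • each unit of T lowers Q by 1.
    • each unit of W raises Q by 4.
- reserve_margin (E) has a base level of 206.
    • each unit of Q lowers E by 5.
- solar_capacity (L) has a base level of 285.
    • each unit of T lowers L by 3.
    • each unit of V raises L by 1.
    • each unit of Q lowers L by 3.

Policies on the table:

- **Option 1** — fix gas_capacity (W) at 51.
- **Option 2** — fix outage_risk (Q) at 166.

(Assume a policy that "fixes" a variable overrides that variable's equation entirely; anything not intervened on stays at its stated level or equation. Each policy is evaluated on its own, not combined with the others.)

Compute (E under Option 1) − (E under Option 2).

-245

Option 1 (W := 51):
  T = 41
  W = 51
  Q = 52 − 41 + 4·51 = 215
  E = 206 − 5·215 = -869
Option 2 (Q := 166):
  T = 41
  W = 84
  Q = 166
  E = 206 − 5·166 = -624
E: -869 − (-624) = -245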